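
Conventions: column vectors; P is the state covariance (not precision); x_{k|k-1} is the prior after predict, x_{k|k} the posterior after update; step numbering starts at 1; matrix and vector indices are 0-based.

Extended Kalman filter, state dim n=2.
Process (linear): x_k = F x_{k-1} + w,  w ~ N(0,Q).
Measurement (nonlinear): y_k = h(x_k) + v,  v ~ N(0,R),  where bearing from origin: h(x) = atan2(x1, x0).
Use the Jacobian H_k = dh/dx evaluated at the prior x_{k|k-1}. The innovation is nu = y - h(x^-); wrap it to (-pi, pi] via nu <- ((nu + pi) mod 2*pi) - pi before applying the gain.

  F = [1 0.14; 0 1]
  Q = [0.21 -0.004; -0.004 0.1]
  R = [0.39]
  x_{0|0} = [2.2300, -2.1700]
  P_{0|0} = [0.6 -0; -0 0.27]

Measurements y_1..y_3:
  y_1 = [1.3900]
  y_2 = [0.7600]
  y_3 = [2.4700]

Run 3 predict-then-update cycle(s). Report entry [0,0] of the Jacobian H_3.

H_jac[0,0] = 0.1241

step 1: x^-=[1.9262, -2.1700]  P^-=[0.8153 0.0338; 0.0338 0.3700]  H_jac=[0.2577 0.2288]  S=[0.4675]  K=[0.4660; 0.1997]  nu=[2.2348]  x^+=[2.9677, -1.7237]  P^+=[0.7138 -0.0097; -0.0097 0.3514]
step 2: x^-=[2.7264, -1.7237]  P^-=[0.9279 0.0355; 0.0355 0.4514]  H_jac=[0.1657 0.2620]  S=[0.4495]  K=[0.3627; 0.2762]  nu=[1.3238]  x^+=[3.2064, -1.3581]  P^+=[0.8688 -0.0095; -0.0095 0.4171]
step 3: x^-=[3.0163, -1.3581]  P^-=[1.0843 0.0448; 0.0448 0.5171]  H_jac=[0.1241 0.2756]  S=[0.4491]  K=[0.3272; 0.3298]  nu=[2.8931]  x^+=[3.9629, -0.4040]  P^+=[1.0362 -0.0036; -0.0036 0.4682]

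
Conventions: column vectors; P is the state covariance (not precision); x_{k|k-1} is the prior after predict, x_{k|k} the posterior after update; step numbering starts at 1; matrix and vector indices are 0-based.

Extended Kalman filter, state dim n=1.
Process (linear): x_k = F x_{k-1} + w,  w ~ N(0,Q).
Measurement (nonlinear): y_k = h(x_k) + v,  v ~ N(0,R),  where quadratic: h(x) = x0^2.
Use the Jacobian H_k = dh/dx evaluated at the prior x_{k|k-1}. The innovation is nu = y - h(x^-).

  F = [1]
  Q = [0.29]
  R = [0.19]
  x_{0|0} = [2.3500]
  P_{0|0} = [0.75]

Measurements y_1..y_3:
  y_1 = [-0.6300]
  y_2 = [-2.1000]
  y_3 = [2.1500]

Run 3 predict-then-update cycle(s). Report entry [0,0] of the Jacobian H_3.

H_jac[0,0] = -0.5617

step 1: x^-=[2.3500]  P^-=[1.0400]  H_jac=[4.7000]  S=[23.1636]  K=[0.2110]  nu=[-6.1525]  x^+=[1.0517]  P^+=[0.0085]
step 2: x^-=[1.0517]  P^-=[0.2985]  H_jac=[2.1034]  S=[1.5108]  K=[0.4156]  nu=[-3.2061]  x^+=[-0.2808]  P^+=[0.0375]
step 3: x^-=[-0.2808]  P^-=[0.3275]  H_jac=[-0.5617]  S=[0.2933]  K=[-0.6272]  nu=[2.0711]  x^+=[-1.5798]  P^+=[0.2122]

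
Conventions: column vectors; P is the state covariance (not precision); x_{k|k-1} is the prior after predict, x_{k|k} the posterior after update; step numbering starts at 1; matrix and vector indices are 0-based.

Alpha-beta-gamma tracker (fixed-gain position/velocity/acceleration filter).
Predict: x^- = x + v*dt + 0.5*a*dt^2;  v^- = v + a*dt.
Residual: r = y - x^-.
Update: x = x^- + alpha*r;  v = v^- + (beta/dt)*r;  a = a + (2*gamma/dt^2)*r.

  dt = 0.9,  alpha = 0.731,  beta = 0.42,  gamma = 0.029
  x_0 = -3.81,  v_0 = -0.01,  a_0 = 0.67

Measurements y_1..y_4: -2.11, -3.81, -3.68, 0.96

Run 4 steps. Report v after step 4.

v_post = 2.6149

step 1: x_pred=-3.5476  r=1.4377  x^+=-2.4967  v^+=1.2639  a^+=0.7729
step 2: x_pred=-1.0462  r=-2.7638  x^+=-3.0665  v^+=0.6698  a^+=0.5750
step 3: x_pred=-2.2309  r=-1.4491  x^+=-3.2902  v^+=0.5110  a^+=0.4713
step 4: x_pred=-2.6394  r=3.5994  x^+=-0.0082  v^+=2.6149  a^+=0.7290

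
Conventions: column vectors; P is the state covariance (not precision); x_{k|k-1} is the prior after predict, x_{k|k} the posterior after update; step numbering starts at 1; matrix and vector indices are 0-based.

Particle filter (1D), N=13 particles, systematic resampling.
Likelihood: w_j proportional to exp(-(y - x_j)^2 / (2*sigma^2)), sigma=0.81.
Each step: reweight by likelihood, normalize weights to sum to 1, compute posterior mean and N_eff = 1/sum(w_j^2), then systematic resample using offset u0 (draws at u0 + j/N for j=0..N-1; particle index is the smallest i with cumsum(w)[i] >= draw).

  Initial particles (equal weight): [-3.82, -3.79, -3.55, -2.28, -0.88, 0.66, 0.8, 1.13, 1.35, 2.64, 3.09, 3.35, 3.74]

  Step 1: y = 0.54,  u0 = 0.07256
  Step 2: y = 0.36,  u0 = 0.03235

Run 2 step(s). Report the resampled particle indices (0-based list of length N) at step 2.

step 1: w=[0.0000, 0.0000, 0.0000, 0.0007, 0.0602, 0.2767, 0.2657, 0.2146, 0.1697, 0.0097, 0.0020, 0.0007, 0.0001]  mean=0.8467  Neff=4.4300  idx=[5, 5, 5, 5, 6, 6, 6, 7, 7, 7, 8, 8, 9]
step 2: w=[0.1015, 0.1015, 0.1015, 0.1015, 0.0938, 0.0938, 0.0938, 0.0692, 0.0692, 0.0692, 0.0515, 0.0515, 0.0021]  mean=0.8721  Neff=11.4591  idx=[0, 1, 1, 2, 3, 4, 4, 5, 6, 7, 8, 9, 11]

resampled_idx = [0, 1, 1, 2, 3, 4, 4, 5, 6, 7, 8, 9, 11]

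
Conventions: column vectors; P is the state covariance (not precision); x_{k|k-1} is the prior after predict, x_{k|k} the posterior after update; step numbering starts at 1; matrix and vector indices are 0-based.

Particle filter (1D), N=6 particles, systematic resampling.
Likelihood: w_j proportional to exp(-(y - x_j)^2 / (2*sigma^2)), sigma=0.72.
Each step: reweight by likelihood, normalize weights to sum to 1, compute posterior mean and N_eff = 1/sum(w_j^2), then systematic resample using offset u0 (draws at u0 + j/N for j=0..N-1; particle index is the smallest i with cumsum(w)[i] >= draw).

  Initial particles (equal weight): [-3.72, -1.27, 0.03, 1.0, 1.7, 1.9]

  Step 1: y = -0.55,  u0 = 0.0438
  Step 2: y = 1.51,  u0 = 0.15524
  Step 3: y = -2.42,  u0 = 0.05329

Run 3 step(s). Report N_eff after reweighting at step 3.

N_eff = 6.0000

step 1: w=[0.0000, 0.4216, 0.5025, 0.0685, 0.0053, 0.0021]  mean=-0.4390  Neff=2.2991  idx=[1, 1, 1, 2, 2, 2]
step 2: w=[0.0016, 0.0016, 0.0016, 0.3317, 0.3317, 0.3317]  mean=0.0238  Neff=3.0287  idx=[3, 3, 4, 4, 5, 5]
step 3: w=[0.1667, 0.1667, 0.1667, 0.1667, 0.1667, 0.1667]  mean=0.0300  Neff=6.0000  idx=[0, 1, 2, 3, 4, 5]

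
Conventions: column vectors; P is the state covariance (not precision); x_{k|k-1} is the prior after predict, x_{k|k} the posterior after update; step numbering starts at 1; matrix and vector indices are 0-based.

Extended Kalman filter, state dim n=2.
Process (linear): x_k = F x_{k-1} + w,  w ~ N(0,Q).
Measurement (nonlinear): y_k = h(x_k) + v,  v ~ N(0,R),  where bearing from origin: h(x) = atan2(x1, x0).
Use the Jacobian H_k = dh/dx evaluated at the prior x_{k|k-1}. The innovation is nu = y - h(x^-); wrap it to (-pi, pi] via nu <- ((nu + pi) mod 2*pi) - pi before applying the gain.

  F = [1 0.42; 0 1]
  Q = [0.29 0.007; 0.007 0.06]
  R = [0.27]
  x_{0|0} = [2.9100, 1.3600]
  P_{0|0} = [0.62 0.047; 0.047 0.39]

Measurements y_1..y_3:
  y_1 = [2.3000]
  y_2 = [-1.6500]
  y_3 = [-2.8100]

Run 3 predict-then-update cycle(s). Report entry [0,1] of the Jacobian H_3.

step 1: x^-=[3.4812, 1.3600]  P^-=[1.0183 0.2178; 0.2178 0.4500]  H_jac=[-0.0974 0.2492]  S=[0.2970]  K=[-0.1510; 0.3062]  nu=[1.9276]  x^+=[3.1901, 1.9502]  P^+=[1.0115 0.2315; 0.2315 0.4222]
step 2: x^-=[4.0091, 1.9502]  P^-=[1.5705 0.4158; 0.4158 0.4822]  H_jac=[-0.0981 0.2017]  S=[0.2883]  K=[-0.2435; 0.1958]  nu=[-2.1027]  x^+=[4.5213, 1.5384]  P^+=[1.5534 0.4296; 0.4296 0.4711]
step 3: x^-=[5.1674, 1.5384]  P^-=[2.2873 0.6345; 0.6345 0.5311]  H_jac=[-0.0529 0.1778]  S=[0.2813]  K=[-0.0294; 0.2163]  nu=[-3.0994]  x^+=[5.2585, 0.8680]  P^+=[2.2871 0.6362; 0.6362 0.5179]

H_jac[0,1] = 0.1778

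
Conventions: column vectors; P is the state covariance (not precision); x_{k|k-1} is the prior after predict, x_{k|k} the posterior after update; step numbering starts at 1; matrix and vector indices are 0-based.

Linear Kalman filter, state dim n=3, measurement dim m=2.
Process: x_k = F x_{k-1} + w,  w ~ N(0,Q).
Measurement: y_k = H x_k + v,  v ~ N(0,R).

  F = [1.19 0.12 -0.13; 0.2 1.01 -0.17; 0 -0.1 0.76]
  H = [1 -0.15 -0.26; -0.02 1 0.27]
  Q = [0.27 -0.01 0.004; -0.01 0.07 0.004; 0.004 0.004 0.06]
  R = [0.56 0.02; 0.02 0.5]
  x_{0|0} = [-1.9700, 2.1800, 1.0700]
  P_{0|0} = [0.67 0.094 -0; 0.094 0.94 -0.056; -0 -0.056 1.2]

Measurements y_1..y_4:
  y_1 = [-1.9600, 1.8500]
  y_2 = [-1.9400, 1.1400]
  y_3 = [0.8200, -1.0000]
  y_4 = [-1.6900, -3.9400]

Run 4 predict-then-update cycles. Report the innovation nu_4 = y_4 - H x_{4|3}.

step 1: x^-=[-2.2218, 1.6259, 0.5952]  P^-=[1.2812 0.4136 -0.1429; 0.4136 1.1476 -0.2918; -0.1429 -0.2918 0.7710]  S=[1.8466 0.2314; 0.2314 1.5317]  K=[0.6643 0.1278; 0.0868 0.6793; -0.1586 -0.0288]  nu=[0.6604, 0.0190]  x^+=[-1.7806, 1.6961, 0.4899]  P^+=[0.4020 0.0673 0.0665; 0.0673 0.3997 -0.2109; 0.0665 -0.2109 0.7212]
step 2: x^-=[-1.9791, 1.2736, 0.2027]  P^-=[0.8624 0.2493 -0.0419; 0.2493 0.6097 -0.2863; -0.0419 -0.2863 0.5126]  S=[1.3954 0.1999; 0.1999 0.9833]  K=[0.5839 0.1058; 0.0923 0.5176; -0.0756 -0.1342]  nu=[0.2829, -0.2279]  x^+=[-1.8381, 1.1818, 0.2119]  P^+=[0.3510 0.0579 0.0509; 0.0579 0.3153 -0.1980; 0.0509 -0.1980 0.4829]
step 3: x^-=[-2.0731, 0.7899, 0.0429]  P^-=[0.7867 0.2118 -0.0290; 0.2118 0.5075 -0.2390; -0.0290 -0.2390 0.3722]  S=[1.3162 0.1783; 0.1783 0.8977]  K=[0.5661 0.0972; 0.0864 0.4716; -0.0488 -0.1439]  nu=[3.0227, -1.8430]  x^+=[-0.5410, 0.1821, 0.1606]  P^+=[0.3367 0.0571 0.0353; 0.0571 0.2835 -0.1662; 0.0353 -0.1662 0.3479]
step 4: x^-=[-0.6428, 0.0484, 0.1038]  P^-=[0.7674 0.1994 -0.0260; 0.1994 0.4605 -0.1957; -0.0260 -0.1957 0.2891]  S=[1.2957 0.1670; 0.1670 0.8685]  K=[0.5620 0.0958; 0.0820 0.4490; -0.0390 -0.1274]  nu=[-1.0129, -4.0293]  x^+=[-1.5981, -1.8439, 0.6568]  P^+=[0.3321 0.0589 0.0256; 0.0589 0.2644 -0.1372; 0.0256 -0.1372 0.2713]

innov = [-1.0129, -4.0293]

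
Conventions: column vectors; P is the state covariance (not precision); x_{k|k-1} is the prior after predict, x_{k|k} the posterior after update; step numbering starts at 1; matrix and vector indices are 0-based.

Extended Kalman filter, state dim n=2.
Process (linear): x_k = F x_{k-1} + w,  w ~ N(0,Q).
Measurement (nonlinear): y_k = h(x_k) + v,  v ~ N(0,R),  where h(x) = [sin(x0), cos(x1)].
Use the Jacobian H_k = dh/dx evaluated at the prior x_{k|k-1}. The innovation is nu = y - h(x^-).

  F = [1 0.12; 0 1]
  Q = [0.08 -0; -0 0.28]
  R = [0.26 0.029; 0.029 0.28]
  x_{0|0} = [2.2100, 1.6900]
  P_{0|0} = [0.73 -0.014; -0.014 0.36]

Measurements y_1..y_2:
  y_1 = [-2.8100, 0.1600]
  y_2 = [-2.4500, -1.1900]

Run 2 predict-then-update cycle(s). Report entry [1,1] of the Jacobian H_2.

step 1: x^-=[2.4128, 1.6900]  P^-=[0.8118 0.0292; 0.0292 0.6400]  H_jac=[-0.7460 0.0000; 0.0000 -0.9929]  S=[0.7118 0.0506; 0.0506 0.9109]  K=[-0.8519 0.0155; 0.0191 -0.6986]  nu=[-3.4760, 0.2789]  x^+=[5.3785, 1.4288]  P^+=[0.2963 0.0205; 0.0205 0.1965]
step 2: x^-=[5.5499, 1.4288]  P^-=[0.3841 0.0441; 0.0441 0.4765]  H_jac=[0.7430 0.0000; 0.0000 -0.9899]  S=[0.4720 -0.0034; -0.0034 0.7469]  K=[0.6042 -0.0557; 0.0648 -0.6312]  nu=[-1.7807, -1.3315]  x^+=[4.5482, 2.1538]  P^+=[0.2092 -0.0020; -0.0020 0.1766]

H_jac[1,1] = -0.9899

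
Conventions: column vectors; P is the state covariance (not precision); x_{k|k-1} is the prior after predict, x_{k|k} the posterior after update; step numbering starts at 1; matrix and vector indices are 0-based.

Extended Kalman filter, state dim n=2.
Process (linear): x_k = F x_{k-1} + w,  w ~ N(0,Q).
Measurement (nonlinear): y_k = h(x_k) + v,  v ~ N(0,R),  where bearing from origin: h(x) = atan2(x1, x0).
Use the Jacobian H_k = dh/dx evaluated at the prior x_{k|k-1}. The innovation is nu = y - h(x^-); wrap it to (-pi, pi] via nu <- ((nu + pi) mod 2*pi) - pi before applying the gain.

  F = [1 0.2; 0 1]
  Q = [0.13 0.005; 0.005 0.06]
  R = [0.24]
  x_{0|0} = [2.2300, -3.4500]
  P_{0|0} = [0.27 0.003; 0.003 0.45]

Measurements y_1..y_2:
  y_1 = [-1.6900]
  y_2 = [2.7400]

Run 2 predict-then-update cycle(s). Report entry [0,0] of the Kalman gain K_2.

step 1: x^-=[1.5400, -3.4500]  P^-=[0.4192 0.0980; 0.0980 0.5100]  H_jac=[0.2417 0.1079]  S=[0.2755]  K=[0.4061; 0.2857]  nu=[-0.5390]  x^+=[1.3211, -3.6040]  P^+=[0.3738 0.0660; 0.0660 0.4875]
step 2: x^-=[0.6003, -3.6040]  P^-=[0.5497 0.1685; 0.1685 0.5475]  H_jac=[0.2700 0.0450]  S=[0.2853]  K=[0.5468; 0.2458]  nu=[-2.1374]  x^+=[-0.5684, -4.1294]  P^+=[0.4644 0.1302; 0.1302 0.5303]

K[0,0] = 0.5468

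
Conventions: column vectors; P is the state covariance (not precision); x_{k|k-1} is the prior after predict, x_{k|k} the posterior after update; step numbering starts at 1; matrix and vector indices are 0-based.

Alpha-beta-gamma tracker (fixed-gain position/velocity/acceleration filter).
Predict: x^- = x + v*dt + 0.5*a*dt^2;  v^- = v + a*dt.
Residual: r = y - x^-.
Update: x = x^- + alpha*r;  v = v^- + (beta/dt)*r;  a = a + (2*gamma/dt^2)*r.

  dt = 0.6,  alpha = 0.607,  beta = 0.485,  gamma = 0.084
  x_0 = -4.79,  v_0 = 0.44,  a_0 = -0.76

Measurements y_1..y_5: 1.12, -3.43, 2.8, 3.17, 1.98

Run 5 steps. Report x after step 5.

x_post = 3.4932

step 1: x_pred=-4.6628  r=5.7828  x^+=-1.1526  v^+=4.6584  a^+=1.9386
step 2: x_pred=1.9914  r=-5.4214  x^+=-1.2994  v^+=1.4393  a^+=-0.5913
step 3: x_pred=-0.5422  r=3.3422  x^+=1.4865  v^+=3.7862  a^+=0.9684
step 4: x_pred=3.9325  r=-0.7625  x^+=3.4697  v^+=3.7508  a^+=0.6125
step 5: x_pred=5.8304  r=-3.8504  x^+=3.4932  v^+=1.0059  a^+=-1.1843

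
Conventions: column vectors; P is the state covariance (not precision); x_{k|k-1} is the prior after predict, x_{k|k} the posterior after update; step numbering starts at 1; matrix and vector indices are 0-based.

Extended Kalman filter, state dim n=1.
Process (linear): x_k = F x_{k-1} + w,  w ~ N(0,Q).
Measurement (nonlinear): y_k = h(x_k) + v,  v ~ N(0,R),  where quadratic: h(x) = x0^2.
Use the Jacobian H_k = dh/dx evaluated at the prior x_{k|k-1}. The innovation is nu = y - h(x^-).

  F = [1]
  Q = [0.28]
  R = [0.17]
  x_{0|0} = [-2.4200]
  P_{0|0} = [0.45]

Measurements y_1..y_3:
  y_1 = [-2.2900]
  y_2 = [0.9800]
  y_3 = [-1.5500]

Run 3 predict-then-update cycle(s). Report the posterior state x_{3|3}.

x_post = [0.1627]

step 1: x^-=[-2.4200]  P^-=[0.7300]  H_jac=[-4.8400]  S=[17.2707]  K=[-0.2046]  nu=[-8.1464]  x^+=[-0.7534]  P^+=[0.0072]
step 2: x^-=[-0.7534]  P^-=[0.2872]  H_jac=[-1.5069]  S=[0.8221]  K=[-0.5264]  nu=[0.4123]  x^+=[-0.9705]  P^+=[0.0594]
step 3: x^-=[-0.9705]  P^-=[0.3394]  H_jac=[-1.9410]  S=[1.4486]  K=[-0.4547]  nu=[-2.4918]  x^+=[0.1627]  P^+=[0.0398]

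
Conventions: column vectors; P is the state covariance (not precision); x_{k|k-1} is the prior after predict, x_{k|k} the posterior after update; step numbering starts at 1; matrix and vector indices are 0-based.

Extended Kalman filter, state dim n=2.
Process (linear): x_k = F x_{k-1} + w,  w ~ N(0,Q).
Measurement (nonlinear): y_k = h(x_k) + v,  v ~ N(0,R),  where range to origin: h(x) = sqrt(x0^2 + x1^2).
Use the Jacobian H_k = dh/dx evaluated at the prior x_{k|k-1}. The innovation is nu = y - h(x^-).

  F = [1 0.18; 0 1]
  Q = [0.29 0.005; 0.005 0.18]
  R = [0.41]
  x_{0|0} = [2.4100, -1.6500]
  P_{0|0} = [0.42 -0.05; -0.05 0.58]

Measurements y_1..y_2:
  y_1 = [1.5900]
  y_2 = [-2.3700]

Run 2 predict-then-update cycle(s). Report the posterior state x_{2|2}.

step 1: x^-=[2.1130, -1.6500]  P^-=[0.7108 0.0594; 0.0594 0.7600]  H_jac=[0.7882 -0.6155]  S=[1.0818]  K=[0.4841; -0.3891]  nu=[-1.0909]  x^+=[1.5849, -1.2255]  P^+=[0.4573 0.2632; 0.2632 0.5962]
step 2: x^-=[1.3643, -1.2255]  P^-=[0.8614 0.3755; 0.3755 0.7762]  H_jac=[0.7439 -0.6682]  S=[0.8600]  K=[0.4534; -0.2783]  nu=[-4.2039]  x^+=[-0.5415, -0.0554]  P^+=[0.6846 0.4840; 0.4840 0.7096]

x_post = [-0.5415, -0.0554]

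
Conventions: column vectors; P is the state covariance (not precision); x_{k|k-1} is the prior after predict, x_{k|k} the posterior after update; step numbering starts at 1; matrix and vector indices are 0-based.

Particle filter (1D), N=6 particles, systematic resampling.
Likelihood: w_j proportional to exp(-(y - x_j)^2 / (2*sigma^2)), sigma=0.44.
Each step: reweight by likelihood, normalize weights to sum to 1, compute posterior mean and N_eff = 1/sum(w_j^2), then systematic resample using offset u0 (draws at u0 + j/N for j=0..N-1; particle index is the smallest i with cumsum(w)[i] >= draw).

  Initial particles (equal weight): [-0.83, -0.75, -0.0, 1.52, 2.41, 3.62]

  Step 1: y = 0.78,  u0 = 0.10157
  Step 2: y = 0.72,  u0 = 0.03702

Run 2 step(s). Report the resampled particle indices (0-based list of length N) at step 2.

step 1: w=[0.0027, 0.0052, 0.4561, 0.5337, 0.0023, 0.0000]  mean=0.8106  Neff=2.0289  idx=[2, 2, 2, 3, 3, 3]
step 2: w=[0.1926, 0.1926, 0.1926, 0.1407, 0.1407, 0.1407]  mean=0.6416  Neff=5.8579  idx=[0, 1, 1, 2, 3, 5]

resampled_idx = [0, 1, 1, 2, 3, 5]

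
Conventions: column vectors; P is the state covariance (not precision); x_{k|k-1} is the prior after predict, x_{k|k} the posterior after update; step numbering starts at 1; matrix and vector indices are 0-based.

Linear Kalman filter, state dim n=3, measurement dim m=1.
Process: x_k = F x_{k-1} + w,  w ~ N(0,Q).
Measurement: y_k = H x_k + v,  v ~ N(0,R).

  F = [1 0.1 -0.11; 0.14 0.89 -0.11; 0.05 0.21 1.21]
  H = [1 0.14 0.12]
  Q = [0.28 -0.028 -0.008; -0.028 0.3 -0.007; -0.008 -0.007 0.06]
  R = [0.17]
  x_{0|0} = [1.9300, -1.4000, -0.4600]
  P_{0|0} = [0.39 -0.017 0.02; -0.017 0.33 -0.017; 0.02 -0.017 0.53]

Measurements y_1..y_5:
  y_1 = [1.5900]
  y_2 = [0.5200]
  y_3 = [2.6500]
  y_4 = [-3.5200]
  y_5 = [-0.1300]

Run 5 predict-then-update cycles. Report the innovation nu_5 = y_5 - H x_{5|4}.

innov = [2.0311]

step 1: x^-=[1.8406, -0.9252, -0.7541]  P^-=[0.6723 0.0464 -0.0333; 0.0464 0.5739 -0.0290; -0.0333 -0.0290 0.8449]  S=[0.8697]  K=[0.7759; 0.1417; 0.0736]  nu=[-0.0306]  x^+=[1.8169, -0.9295, -0.7563]  P^+=[0.1488 -0.0492 -0.0830; -0.0492 0.5565 -0.0381; -0.0830 -0.0381 0.8402]
step 2: x^-=[1.8071, -0.4897, -1.0195]  P^-=[0.4537 0.0226 -0.2150; 0.0226 0.7516 -0.0712; -0.2150 -0.0712 1.2846]  S=[0.6093]  K=[0.7075; 0.1957; -0.1162]  nu=[-1.0962]  x^+=[1.0315, -0.7043, -0.8922]  P^+=[0.1487 -0.0618 -0.1649; -0.0618 0.7283 -0.0573; -0.1649 -0.0573 1.2764]
step 3: x^-=[1.0592, -0.3842, -1.1758]  P^-=[0.4766 0.0441 -0.3727; 0.0441 0.8961 -0.1317; -0.3727 -0.1317 1.9109]  S=[0.6102]  K=[0.7179; 0.2520; -0.2652]  nu=[1.7857]  x^+=[2.3412, 0.0658, -1.6494]  P^+=[0.1621 -0.0663 -0.2565; -0.0663 0.8574 -0.0910; -0.2565 -0.0910 1.8680]
step 4: x^-=[2.5292, 0.5677, -1.8649]  P^-=[0.5185 0.0758 -0.5626; 0.0758 1.0141 -0.2370; -0.5626 -0.2370 2.7545]  S=[0.6262]  K=[0.7370; 0.3023; -0.4236]  nu=[-5.9049]  x^+=[-1.8230, -1.2172, 0.6366]  P^+=[0.1783 -0.0638 -0.3671; -0.0638 0.9569 -0.1569; -0.3671 -0.1569 2.6421]
step 5: x^-=[-2.0147, -1.4085, 0.4235]  P^-=[0.5713 0.1196 -0.8019; 0.1196 1.1195 -0.4087; -0.8019 -0.4087 3.8455]  S=[0.6459]  K=[0.7614; 0.3519; -0.6157]  nu=[2.0311]  x^+=[-0.4682, -0.6939, -0.8270]  P^+=[0.1968 -0.0535 -0.4991; -0.0535 1.0396 -0.2688; -0.4991 -0.2688 3.6006]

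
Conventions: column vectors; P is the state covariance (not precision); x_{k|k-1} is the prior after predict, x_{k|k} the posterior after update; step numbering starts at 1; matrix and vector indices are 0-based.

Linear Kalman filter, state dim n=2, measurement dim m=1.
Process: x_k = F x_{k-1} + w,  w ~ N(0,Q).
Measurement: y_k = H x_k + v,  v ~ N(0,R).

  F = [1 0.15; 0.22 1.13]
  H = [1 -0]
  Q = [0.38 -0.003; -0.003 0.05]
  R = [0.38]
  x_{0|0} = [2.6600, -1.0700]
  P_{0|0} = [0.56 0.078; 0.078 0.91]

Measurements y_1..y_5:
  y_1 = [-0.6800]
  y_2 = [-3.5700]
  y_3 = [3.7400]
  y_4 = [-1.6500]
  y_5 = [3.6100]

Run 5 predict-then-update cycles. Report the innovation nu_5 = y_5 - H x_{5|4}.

innov = [4.5757]

step 1: x^-=[2.4995, -0.6239]  P^-=[0.9839 0.3652; 0.3652 1.2779]  S=[1.3639]  K=[0.7214; 0.2677]  nu=[-3.1795]  x^+=[0.2059, -1.4752]  P^+=[0.2741 0.1017; 0.1017 1.1801]
step 2: x^-=[-0.0154, -1.6216]  P^-=[0.7112 0.3757; 0.3757 1.6207]  S=[1.0912]  K=[0.6518; 0.3443]  nu=[-3.5546]  x^+=[-2.3321, -2.8454]  P^+=[0.2477 0.1308; 0.1308 1.4914]
step 3: x^-=[-2.7590, -3.7283]  P^-=[0.7005 0.4564; 0.4564 2.0314]  S=[1.0805]  K=[0.6483; 0.4224]  nu=[6.4990]  x^+=[1.4543, -0.9830]  P^+=[0.2464 0.1605; 0.1605 1.8386]
step 4: x^-=[1.3069, -0.7908]  P^-=[0.7159 0.5495; 0.5495 2.4894]  S=[1.0959]  K=[0.6532; 0.5014]  nu=[-2.9569]  x^+=[-0.6247, -2.2735]  P^+=[0.2482 0.1906; 0.1906 2.2139]
step 5: x^-=[-0.9657, -2.7065]  P^-=[0.7352 0.6485; 0.6485 2.9836]  S=[1.1152]  K=[0.6593; 0.5815]  nu=[4.5757]  x^+=[2.0509, -0.0458]  P^+=[0.2505 0.2210; 0.2210 2.6066]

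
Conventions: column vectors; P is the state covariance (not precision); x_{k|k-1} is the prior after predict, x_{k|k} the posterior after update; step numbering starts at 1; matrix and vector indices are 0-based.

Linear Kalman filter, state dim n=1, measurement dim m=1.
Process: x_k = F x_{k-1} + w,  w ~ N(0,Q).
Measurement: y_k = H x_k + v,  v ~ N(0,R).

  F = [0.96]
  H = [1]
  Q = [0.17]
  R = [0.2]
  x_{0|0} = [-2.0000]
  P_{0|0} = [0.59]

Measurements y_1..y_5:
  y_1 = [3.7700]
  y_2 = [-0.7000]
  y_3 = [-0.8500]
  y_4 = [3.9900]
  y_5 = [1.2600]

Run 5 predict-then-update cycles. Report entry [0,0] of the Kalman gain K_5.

step 1: x^-=[-1.9200]  P^-=[0.7137]  S=[0.9137]  K=[0.7811]  nu=[5.6900]  x^+=[2.5246]  P^+=[0.1562]
step 2: x^-=[2.4236]  P^-=[0.3140]  S=[0.5140]  K=[0.6109]  nu=[-3.1236]  x^+=[0.5155]  P^+=[0.1222]
step 3: x^-=[0.4948]  P^-=[0.2826]  S=[0.4826]  K=[0.5856]  nu=[-1.3448]  x^+=[-0.2927]  P^+=[0.1171]
step 4: x^-=[-0.2810]  P^-=[0.2779]  S=[0.4779]  K=[0.5815]  nu=[4.2710]  x^+=[2.2027]  P^+=[0.1163]
step 5: x^-=[2.1146]  P^-=[0.2772]  S=[0.4772]  K=[0.5809]  nu=[-0.8546]  x^+=[1.6182]  P^+=[0.1162]

K[0,0] = 0.5809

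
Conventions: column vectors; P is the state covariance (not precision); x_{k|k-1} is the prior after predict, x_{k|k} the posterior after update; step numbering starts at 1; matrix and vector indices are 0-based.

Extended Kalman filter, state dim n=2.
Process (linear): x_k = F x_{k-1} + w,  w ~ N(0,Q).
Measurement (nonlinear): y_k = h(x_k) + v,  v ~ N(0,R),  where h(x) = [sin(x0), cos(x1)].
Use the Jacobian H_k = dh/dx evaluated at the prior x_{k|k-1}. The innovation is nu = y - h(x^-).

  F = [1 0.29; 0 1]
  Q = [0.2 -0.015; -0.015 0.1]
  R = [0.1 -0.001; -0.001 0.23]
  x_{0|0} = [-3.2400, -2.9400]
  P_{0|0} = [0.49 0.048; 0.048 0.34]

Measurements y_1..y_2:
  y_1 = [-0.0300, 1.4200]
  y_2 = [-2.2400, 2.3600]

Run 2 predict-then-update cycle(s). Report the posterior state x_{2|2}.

step 1: x^-=[-4.0926, -2.9400]  P^-=[0.7464 0.1316; 0.1316 0.4400]  H_jac=[-0.5809 0.0000; 0.0000 0.2002]  S=[0.3518 -0.0163; -0.0163 0.2476]  K=[-1.2311 0.0253; -0.2014 0.3425]  nu=[-0.8440, 2.3997]  x^+=[-2.9927, -1.9481]  P^+=[0.2120 0.0353; 0.0353 0.3944]
step 2: x^-=[-3.5577, -1.9481]  P^-=[0.4656 0.1346; 0.1346 0.4944]  H_jac=[-0.9147 0.0000; 0.0000 0.9297]  S=[0.4895 -0.1155; -0.1155 0.6573]  K=[-0.8607 0.0392; -0.0903 0.6834]  nu=[-2.6442, 2.7284]  x^+=[-1.1749, 0.1554]  P^+=[0.0941 0.0106; 0.0106 0.1692]

x_post = [-1.1749, 0.1554]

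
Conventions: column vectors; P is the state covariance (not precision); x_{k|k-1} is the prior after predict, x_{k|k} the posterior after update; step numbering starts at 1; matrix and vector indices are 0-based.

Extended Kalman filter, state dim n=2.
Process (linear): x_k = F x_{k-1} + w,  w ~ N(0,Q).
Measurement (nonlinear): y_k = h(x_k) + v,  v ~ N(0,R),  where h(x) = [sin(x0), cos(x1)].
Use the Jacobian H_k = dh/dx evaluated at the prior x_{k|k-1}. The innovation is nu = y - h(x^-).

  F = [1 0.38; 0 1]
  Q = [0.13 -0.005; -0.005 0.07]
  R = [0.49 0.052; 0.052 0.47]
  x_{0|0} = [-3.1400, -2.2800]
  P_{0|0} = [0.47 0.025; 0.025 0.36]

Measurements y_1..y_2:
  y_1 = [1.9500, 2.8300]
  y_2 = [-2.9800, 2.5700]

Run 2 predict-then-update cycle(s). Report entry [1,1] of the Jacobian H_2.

H_jac[1,1] = 0.7516

step 1: x^-=[-4.0064, -2.2800]  P^-=[0.6710 0.1568; 0.1568 0.4300]  H_jac=[-0.6488 0.0000; 0.0000 0.7589]  S=[0.7724 -0.0252; -0.0252 0.7176]  K=[-0.5588 0.1462; -0.1170 0.4506]  nu=[1.1890, 3.4812]  x^+=[-4.1619, -0.8505]  P^+=[0.4103 0.0522; 0.0522 0.2711]
step 2: x^-=[-4.4851, -0.8505]  P^-=[0.6192 0.1503; 0.1503 0.3411]  H_jac=[-0.2253 0.0000; 0.0000 0.7516]  S=[0.5214 0.0266; 0.0266 0.6627]  K=[-0.2768 0.1815; -0.0848 0.3902]  nu=[-3.9543, 1.9104]  x^+=[-3.0437, 0.2303]  P^+=[0.5601 0.0944; 0.0944 0.2382]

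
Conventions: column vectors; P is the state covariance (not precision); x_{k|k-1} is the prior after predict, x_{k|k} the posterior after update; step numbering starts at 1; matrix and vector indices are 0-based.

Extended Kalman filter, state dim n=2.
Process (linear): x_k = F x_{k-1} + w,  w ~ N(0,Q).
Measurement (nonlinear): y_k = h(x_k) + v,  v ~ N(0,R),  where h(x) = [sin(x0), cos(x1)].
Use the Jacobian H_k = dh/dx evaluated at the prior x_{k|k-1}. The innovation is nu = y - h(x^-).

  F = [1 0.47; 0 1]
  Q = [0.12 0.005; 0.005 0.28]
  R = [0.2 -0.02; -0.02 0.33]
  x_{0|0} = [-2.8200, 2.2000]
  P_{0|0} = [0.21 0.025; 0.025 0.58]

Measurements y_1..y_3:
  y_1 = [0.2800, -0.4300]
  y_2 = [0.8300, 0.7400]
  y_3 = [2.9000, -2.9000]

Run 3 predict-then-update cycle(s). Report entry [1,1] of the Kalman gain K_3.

step 1: x^-=[-1.7860, 2.2000]  P^-=[0.4816 0.3026; 0.3026 0.8600]  H_jac=[-0.2135 0.0000; 0.0000 -0.8085]  S=[0.2220 0.0322; 0.0322 0.8922]  K=[-0.4258 -0.2588; -0.1788 -0.7729]  nu=[1.2569, 0.1585]  x^+=[-2.3622, 1.8527]  P^+=[0.3745 0.0951; 0.0951 0.3110]
step 2: x^-=[-1.4914, 1.8527]  P^-=[0.6526 0.2463; 0.2463 0.5910]  H_jac=[0.0793 0.0000; 0.0000 -0.9605]  S=[0.2041 -0.0388; -0.0388 0.8753]  K=[0.2040 -0.2613; -0.0277 -0.6498]  nu=[1.8269, 1.0182]  x^+=[-1.3848, 1.1404]  P^+=[0.5803 0.0940; 0.0940 0.2227]
step 3: x^-=[-0.8488, 1.1404]  P^-=[0.8378 0.2037; 0.2037 0.5027]  H_jac=[0.6609 0.0000; 0.0000 -0.9088]  S=[0.5659 -0.1423; -0.1423 0.7452]  K=[0.9621 -0.0646; 0.0879 -0.5963]  nu=[3.6505, -3.3172]  x^+=[2.8778, 3.4392]  P^+=[0.2931 0.0446; 0.0446 0.2184]

K[1,1] = -0.5963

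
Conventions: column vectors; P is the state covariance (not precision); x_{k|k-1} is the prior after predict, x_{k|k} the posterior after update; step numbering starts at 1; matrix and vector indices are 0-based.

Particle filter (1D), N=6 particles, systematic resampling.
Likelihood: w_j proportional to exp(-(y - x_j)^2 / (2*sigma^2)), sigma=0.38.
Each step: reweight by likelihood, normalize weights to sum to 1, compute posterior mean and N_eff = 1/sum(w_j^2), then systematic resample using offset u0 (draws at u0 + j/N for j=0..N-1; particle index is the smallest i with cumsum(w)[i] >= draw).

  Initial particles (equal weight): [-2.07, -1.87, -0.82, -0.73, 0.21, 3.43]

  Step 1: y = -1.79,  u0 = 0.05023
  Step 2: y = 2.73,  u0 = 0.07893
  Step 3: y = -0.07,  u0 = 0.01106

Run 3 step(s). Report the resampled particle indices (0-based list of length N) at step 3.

resampled_idx = [0, 1, 2, 3, 4, 5]

step 1: w=[0.4237, 0.5436, 0.0214, 0.0114, 0.0000, 0.0000]  mean=-1.9193  Neff=2.1027  idx=[0, 0, 0, 1, 1, 1]
step 2: w=[0.0005, 0.0005, 0.0005, 0.3328, 0.3328, 0.3328]  mean=-1.8703  Neff=3.0089  idx=[3, 3, 4, 4, 5, 5]
step 3: w=[0.1667, 0.1667, 0.1667, 0.1667, 0.1667, 0.1667]  mean=-1.8700  Neff=6.0000  idx=[0, 1, 2, 3, 4, 5]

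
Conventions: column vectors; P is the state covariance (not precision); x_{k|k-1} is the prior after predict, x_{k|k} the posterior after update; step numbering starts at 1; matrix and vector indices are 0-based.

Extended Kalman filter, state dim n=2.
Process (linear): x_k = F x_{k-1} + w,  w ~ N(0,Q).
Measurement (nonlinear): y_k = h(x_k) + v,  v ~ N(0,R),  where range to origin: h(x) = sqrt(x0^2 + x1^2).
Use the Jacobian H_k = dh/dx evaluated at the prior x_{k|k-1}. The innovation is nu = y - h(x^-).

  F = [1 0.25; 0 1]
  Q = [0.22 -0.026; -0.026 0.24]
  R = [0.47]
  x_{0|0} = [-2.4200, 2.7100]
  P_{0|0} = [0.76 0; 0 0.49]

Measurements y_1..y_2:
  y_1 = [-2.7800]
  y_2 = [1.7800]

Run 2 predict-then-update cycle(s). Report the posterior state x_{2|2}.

step 1: x^-=[-1.7425, 2.7100]  P^-=[1.0106 0.0965; 0.0965 0.7300]  H_jac=[-0.5408 0.8411]  S=[1.1943]  K=[-0.3897; 0.4704]  nu=[-6.0019]  x^+=[0.5964, -0.1135]  P^+=[0.8293 0.3154; 0.3154 0.4657]
step 2: x^-=[0.5681, -0.1135]  P^-=[1.2361 0.4059; 0.4059 0.7057]  H_jac=[0.9806 -0.1959]  S=[1.5298]  K=[0.7404; 0.1698]  nu=[1.2007]  x^+=[1.4570, 0.0904]  P^+=[0.3975 0.2135; 0.2135 0.6616]

x_post = [1.4570, 0.0904]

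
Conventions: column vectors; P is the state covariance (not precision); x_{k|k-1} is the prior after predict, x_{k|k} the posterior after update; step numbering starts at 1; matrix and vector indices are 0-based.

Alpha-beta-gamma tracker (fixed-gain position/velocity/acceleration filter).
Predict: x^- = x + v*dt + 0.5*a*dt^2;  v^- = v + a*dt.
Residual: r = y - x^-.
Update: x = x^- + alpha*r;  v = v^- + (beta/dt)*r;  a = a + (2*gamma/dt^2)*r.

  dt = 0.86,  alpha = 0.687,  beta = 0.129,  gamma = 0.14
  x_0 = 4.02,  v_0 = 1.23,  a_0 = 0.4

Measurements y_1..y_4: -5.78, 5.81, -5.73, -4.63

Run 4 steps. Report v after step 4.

step 1: x_pred=5.2257  r=-11.0057  x^+=-2.3352  v^+=-0.0769  a^+=-3.7666
step 2: x_pred=-3.7942  r=9.6042  x^+=2.8039  v^+=-1.8755  a^+=-0.1306
step 3: x_pred=1.1427  r=-6.8727  x^+=-3.5789  v^+=-3.0187  a^+=-2.7325
step 4: x_pred=-7.1854  r=2.5554  x^+=-5.4298  v^+=-4.9853  a^+=-1.7650

v_post = -4.9853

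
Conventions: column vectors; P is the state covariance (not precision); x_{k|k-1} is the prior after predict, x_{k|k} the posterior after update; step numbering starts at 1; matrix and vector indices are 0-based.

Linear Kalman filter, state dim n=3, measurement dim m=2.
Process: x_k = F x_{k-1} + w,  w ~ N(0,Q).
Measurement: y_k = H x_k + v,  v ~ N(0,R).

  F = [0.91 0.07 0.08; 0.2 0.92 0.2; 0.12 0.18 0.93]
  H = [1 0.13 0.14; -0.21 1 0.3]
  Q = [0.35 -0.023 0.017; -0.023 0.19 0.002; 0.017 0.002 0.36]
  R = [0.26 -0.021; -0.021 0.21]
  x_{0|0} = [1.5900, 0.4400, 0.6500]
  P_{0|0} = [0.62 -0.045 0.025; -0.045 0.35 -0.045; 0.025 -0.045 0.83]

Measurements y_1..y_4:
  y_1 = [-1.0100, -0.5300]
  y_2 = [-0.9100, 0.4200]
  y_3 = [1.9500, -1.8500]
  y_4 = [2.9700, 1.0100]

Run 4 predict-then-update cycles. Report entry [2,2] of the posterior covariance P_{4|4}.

step 1: x^-=[1.5297, 0.8528, 0.8745]  P^-=[0.8679 0.0884 0.1609; 0.0884 0.5131 0.1878; 0.1609 0.1878 1.0867]  S=[1.2327 0.0722; 0.0722 0.9145]  K=[0.7380 -0.1081; 0.1124 0.5936; 0.2442 0.5056]  nu=[-2.7730, -1.3239]  x^+=[-0.3735, -0.2446, -0.4719]  P^+=[0.1974 0.0141 -0.0362; 0.0141 0.1658 -0.1350; -0.0362 -0.1350 0.7616]
step 2: x^-=[-0.3947, -0.3941, -0.5277]  P^-=[0.5141 0.0288 0.0580; 0.0288 0.3213 0.0499; 0.0580 0.0499 0.9743]  S=[0.8242 0.0063; 0.0063 0.6522]  K=[0.6390 -0.1009; 0.0902 0.5054; 0.2399 0.5037]  nu=[-0.3901, 0.8895]  x^+=[-0.7338, 0.0203, -0.1733]  P^+=[0.1718 0.0126 -0.0370; 0.0126 0.1474 -0.1350; -0.0370 -0.1350 0.7599]
step 3: x^-=[-0.6802, -0.1627, -0.2456]  P^-=[0.4926 0.0215 0.0539; 0.0215 0.3040 0.0456; 0.0539 0.0456 0.9715]  S=[0.7991 -0.0005; -0.0005 0.6347]  K=[0.6293 -0.1032; 0.0846 0.4935; 0.2454 0.5134]  nu=[2.6858, -1.7564]  x^+=[1.1911, -0.8023, -0.4882]  P^+=[0.1693 0.0114 -0.0357; 0.0114 0.1438 -0.1317; -0.0357 -0.1317 0.7563]
step 4: x^-=[0.9887, -0.5975, -0.4555]  P^-=[0.4905 0.0203 0.0545; 0.0203 0.3016 0.0472; 0.0545 0.0472 0.9696]  S=[0.7969 -0.0012; -0.0012 0.6334]  K=[0.6283 -0.1037; 0.0836 0.4919; 0.2472 0.5162]  nu=[2.1227, 1.9518]  x^+=[2.1200, 0.5401, 1.0767]  P^+=[0.1690 0.0110 -0.0350; 0.0110 0.1428 -0.1299; -0.0350 -0.1299 0.7524]

P_post[2,2] = 0.7524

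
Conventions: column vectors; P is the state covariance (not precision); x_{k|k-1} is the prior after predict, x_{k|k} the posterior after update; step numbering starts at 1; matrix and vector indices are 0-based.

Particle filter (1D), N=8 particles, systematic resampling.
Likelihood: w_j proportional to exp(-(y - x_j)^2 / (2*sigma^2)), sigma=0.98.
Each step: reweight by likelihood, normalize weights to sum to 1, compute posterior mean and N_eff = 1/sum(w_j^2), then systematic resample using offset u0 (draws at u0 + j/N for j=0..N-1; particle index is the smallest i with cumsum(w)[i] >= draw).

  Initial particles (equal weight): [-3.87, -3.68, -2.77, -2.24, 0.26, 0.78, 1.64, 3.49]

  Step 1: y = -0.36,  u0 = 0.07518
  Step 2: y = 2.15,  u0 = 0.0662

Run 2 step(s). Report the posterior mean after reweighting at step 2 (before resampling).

step 1: w=[0.0010, 0.0019, 0.0292, 0.0954, 0.4919, 0.3054, 0.0749, 0.0003]  mean=0.1843  Neff=2.8507  idx=[3, 4, 4, 4, 4, 5, 5, 6]
step 2: w=[0.0000, 0.0692, 0.0692, 0.0692, 0.0692, 0.1674, 0.1674, 0.3883]  mean=0.9699  Neff=4.4251  idx=[1, 3, 5, 5, 6, 7, 7, 7]

post_mean = 0.9699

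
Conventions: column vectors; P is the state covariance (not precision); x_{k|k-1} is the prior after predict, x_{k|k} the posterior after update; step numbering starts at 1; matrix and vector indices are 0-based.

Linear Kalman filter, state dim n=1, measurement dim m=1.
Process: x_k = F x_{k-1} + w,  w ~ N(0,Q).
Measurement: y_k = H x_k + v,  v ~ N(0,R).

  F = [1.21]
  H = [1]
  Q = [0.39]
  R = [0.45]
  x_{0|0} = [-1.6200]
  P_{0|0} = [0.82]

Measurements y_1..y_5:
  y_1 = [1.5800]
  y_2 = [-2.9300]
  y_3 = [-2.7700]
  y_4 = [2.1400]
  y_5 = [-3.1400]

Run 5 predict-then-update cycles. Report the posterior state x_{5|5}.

x_post = [-1.8897]

step 1: x^-=[-1.9602]  P^-=[1.5906]  S=[2.0406]  K=[0.7795]  nu=[3.5402]  x^+=[0.7993]  P^+=[0.3508]
step 2: x^-=[0.9671]  P^-=[0.9036]  S=[1.3536]  K=[0.6675]  nu=[-3.8971]  x^+=[-1.6344]  P^+=[0.3004]
step 3: x^-=[-1.9776]  P^-=[0.8298]  S=[1.2798]  K=[0.6484]  nu=[-0.7924]  x^+=[-2.4914]  P^+=[0.2918]
step 4: x^-=[-3.0146]  P^-=[0.8172]  S=[1.2672]  K=[0.6449]  nu=[5.1546]  x^+=[0.3095]  P^+=[0.2902]
step 5: x^-=[0.3745]  P^-=[0.8149]  S=[1.2649]  K=[0.6442]  nu=[-3.5145]  x^+=[-1.8897]  P^+=[0.2899]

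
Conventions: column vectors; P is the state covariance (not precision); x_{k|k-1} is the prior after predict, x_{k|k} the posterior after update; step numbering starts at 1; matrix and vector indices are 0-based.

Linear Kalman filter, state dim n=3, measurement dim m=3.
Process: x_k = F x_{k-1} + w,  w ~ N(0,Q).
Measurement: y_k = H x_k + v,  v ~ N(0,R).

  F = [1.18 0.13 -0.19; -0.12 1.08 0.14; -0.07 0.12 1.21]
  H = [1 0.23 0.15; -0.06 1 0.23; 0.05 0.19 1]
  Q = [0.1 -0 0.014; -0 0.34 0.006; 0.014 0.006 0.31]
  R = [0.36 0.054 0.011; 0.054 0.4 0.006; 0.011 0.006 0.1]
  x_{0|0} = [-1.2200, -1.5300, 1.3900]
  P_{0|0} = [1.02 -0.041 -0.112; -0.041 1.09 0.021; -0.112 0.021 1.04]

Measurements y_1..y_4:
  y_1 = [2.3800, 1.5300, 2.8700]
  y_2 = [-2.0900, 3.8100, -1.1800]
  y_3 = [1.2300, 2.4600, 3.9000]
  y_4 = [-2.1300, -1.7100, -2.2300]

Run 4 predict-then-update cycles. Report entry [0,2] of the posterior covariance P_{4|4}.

step 1: x^-=[-1.9026, -1.3114, 1.5837]  P^-=[1.6128 -0.0957 -0.4564; -0.0957 1.6672 0.3809; -0.4564 0.3809 1.8791]  S=[1.9487 0.2876 0.0658; 0.2876 2.3717 1.1661; 0.0658 1.1661 2.1406]  K=[0.8096 -0.1651 -0.1190; 0.0644 0.7872 -0.1071; -0.0606 -0.1123 0.9640]  nu=[4.3467, 2.3630, 1.6306]  x^+=[1.0325, 0.6541, 2.6271]  P^+=[0.2843 -0.0019 -0.0178; -0.0019 0.3334 -0.0685; -0.0178 -0.0685 0.1090]
step 2: x^-=[0.8042, 0.9504, 3.1850]  P^-=[0.5163 0.0108 -0.0645; 0.0108 0.7154 -0.0177; -0.0645 -0.0177 0.4589]  S=[0.9088 0.1962 0.0695; 0.1962 1.1339 0.2310; 0.0695 0.2310 0.5730]  K=[0.5918 -0.1151 -0.0894; 0.0586 0.6274 -0.0528; -0.0458 -0.0797 0.8270]  nu=[-3.5905, 2.1753, -4.5858]  x^+=[-1.1614, 2.3467, -0.6163]  P^+=[0.2077 0.0010 -0.0137; 0.0010 0.2657 -0.0514; -0.0137 -0.0514 0.0922]
step 3: x^-=[-0.9483, 2.5876, -0.3828]  P^-=[0.4060 0.0137 -0.0467; 0.0137 0.6394 -0.0082; -0.0467 -0.0082 0.4372]  S=[0.8014 0.1933 0.0784; 0.1933 1.0598 0.2210; 0.0784 0.2210 0.5537]  K=[0.5339 -0.1013 -0.0782; 0.0587 0.5987 -0.0415; -0.0411 -0.0732 0.8175]  nu=[1.6406, -0.0964, 3.8386]  x^+=[-0.3627, 2.4670, 2.6949]  P^+=[0.1873 0.0019 -0.0123; 0.0019 0.2536 -0.0482; -0.0123 -0.0482 0.0906]
step 4: x^-=[-0.6193, 3.0851, 3.5822]  P^-=[0.3768 0.0158 -0.0423; 0.0158 0.6256 -0.0063; -0.0423 -0.0063 0.4353]  S=[0.7738 0.1953 0.0815; 0.1953 1.0464 0.2200; 0.0815 0.2200 0.5525]  K=[0.5156 -0.0963 -0.0746; 0.0597 0.5928 -0.0396; -0.0399 -0.0721 0.8164]  nu=[-2.7576, -5.6562, -6.3674]  x^+=[-1.0210, -0.1804, -1.0988]  P^+=[0.1808 0.0024 -0.0119; 0.0024 0.2512 -0.0476; -0.0119 -0.0476 0.0904]

P_post[0,2] = -0.0119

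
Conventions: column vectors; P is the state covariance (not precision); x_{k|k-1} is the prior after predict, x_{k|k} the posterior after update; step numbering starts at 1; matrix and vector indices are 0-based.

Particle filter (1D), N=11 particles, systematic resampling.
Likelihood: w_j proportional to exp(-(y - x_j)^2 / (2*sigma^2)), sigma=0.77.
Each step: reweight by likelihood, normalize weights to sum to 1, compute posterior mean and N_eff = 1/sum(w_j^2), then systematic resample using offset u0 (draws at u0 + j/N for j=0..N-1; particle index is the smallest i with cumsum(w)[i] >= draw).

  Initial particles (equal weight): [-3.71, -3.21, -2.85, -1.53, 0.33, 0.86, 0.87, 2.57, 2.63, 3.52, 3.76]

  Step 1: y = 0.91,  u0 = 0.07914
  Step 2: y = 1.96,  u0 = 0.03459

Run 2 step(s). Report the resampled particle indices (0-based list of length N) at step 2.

step 1: w=[0.0000, 0.0000, 0.0000, 0.0022, 0.2561, 0.3393, 0.3396, 0.0333, 0.0281, 0.0011, 0.0004]  mean=0.8328  Neff=3.3566  idx=[4, 4, 5, 5, 5, 5, 6, 6, 6, 6, 8]
step 2: w=[0.0279, 0.0279, 0.0947, 0.0947, 0.0947, 0.0947, 0.0964, 0.0964, 0.0964, 0.0964, 0.1798]  mean=1.1526  Neff=9.3523  idx=[1, 2, 3, 4, 5, 6, 7, 8, 9, 10, 10]

resampled_idx = [1, 2, 3, 4, 5, 6, 7, 8, 9, 10, 10]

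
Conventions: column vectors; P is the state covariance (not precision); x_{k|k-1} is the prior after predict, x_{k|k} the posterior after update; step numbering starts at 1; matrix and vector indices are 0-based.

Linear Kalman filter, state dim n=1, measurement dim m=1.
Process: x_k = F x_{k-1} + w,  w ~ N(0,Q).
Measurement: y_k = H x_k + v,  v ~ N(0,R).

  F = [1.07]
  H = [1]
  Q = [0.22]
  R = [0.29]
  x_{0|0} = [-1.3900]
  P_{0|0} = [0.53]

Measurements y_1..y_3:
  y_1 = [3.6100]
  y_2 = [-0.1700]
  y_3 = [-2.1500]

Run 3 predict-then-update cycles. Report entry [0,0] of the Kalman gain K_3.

K[0,0] = 0.5942

step 1: x^-=[-1.4873]  P^-=[0.8268]  S=[1.1168]  K=[0.7403]  nu=[5.0973]  x^+=[2.2864]  P^+=[0.2147]
step 2: x^-=[2.4464]  P^-=[0.4658]  S=[0.7558]  K=[0.6163]  nu=[-2.6164]  x^+=[0.8339]  P^+=[0.1787]
step 3: x^-=[0.8923]  P^-=[0.4246]  S=[0.7146]  K=[0.5942]  nu=[-3.0423]  x^+=[-0.9154]  P^+=[0.1723]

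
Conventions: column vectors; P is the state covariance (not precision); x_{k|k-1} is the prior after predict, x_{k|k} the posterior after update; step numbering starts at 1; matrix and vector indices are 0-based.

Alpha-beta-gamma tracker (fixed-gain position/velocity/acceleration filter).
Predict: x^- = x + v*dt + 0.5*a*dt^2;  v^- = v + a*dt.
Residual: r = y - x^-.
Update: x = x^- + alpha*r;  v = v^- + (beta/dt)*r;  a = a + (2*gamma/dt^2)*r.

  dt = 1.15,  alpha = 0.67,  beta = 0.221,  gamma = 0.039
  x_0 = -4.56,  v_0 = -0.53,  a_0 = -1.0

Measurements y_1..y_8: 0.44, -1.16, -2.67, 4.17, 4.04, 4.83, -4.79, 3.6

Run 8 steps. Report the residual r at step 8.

step 1: x_pred=-5.8307  r=6.2707  x^+=-1.6293  v^+=-0.4749  a^+=-0.6302
step 2: x_pred=-2.5922  r=1.4322  x^+=-1.6326  v^+=-0.9244  a^+=-0.5457
step 3: x_pred=-3.0565  r=0.3865  x^+=-2.7975  v^+=-1.4776  a^+=-0.5229
step 4: x_pred=-4.8426  r=9.0126  x^+=1.1958  v^+=-0.3470  a^+=0.0087
step 5: x_pred=0.8025  r=3.2375  x^+=2.9716  v^+=0.2851  a^+=0.1996
step 6: x_pred=3.4315  r=1.3985  x^+=4.3685  v^+=0.7834  a^+=0.2821
step 7: x_pred=5.4560  r=-10.2460  x^+=-1.4088  v^+=-0.8612  a^+=-0.3222
step 8: x_pred=-2.6122  r=6.2122  x^+=1.5500  v^+=-0.0379  a^+=0.0442

resid = 6.2122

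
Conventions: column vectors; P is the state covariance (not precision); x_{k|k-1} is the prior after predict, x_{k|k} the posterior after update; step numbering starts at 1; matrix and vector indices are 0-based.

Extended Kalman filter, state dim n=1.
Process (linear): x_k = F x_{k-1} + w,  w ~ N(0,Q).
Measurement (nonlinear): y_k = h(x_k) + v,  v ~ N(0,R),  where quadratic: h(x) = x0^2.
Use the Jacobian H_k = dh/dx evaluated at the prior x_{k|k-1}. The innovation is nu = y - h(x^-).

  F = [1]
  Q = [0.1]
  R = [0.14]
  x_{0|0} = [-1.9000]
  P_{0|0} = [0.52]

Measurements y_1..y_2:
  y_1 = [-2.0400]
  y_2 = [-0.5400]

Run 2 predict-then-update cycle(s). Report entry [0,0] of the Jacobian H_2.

step 1: x^-=[-1.9000]  P^-=[0.6200]  H_jac=[-3.8000]  S=[9.0928]  K=[-0.2591]  nu=[-5.6500]  x^+=[-0.4361]  P^+=[0.0095]
step 2: x^-=[-0.4361]  P^-=[0.1095]  H_jac=[-0.8721]  S=[0.2233]  K=[-0.4278]  nu=[-0.7301]  x^+=[-0.1237]  P^+=[0.0687]

H_jac[0,0] = -0.8721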